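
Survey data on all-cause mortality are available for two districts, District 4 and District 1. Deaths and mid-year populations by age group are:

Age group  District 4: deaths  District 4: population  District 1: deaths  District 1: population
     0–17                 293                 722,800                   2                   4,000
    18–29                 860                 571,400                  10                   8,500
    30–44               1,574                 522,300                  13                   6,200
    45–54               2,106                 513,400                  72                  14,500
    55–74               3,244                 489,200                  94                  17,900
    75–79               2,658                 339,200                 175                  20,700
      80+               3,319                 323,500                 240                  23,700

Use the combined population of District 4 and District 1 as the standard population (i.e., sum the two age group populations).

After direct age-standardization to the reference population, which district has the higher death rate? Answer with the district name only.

District 4

Age-specific rates per 1,000 for District 4: 0.405, 1.505, 3.014, 4.102, 6.631, 7.836, 10.260.
For District 1: 0.500, 1.176, 2.097, 4.966, 5.251, 8.454, 10.127.
Combined standard total = 3,577,300; weights = 0.2032, 0.1621, 0.1477, 0.1476, 0.1418, 0.1006, 0.0971.
District 4: 0.2032×0.405 + 0.1621×1.505 + 0.1477×3.014 + 0.1476×4.102 + 0.1418×6.631 + 0.1006×7.836 + 0.0971×10.260 = 4.1010 per 1,000.
District 1: 0.2032×0.500 + 0.1621×1.176 + 0.1477×2.097 + 0.1476×4.966 + 0.1418×5.251 + 0.1006×8.454 + 0.0971×10.127 = 3.9126 per 1,000.
The crude rates (4.04 vs 6.35) would put District 1 higher, but that reflects its age composition; once standardized to a common age structure, District 4 has the higher underlying rate.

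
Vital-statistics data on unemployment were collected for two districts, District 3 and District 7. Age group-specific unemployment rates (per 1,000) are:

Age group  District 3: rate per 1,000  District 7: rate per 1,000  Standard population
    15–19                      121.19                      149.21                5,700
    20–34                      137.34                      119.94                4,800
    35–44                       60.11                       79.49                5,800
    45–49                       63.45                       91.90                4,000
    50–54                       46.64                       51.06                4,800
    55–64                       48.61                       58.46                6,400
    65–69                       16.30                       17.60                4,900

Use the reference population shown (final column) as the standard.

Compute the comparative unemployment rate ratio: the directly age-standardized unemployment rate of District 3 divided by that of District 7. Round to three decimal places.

Standard total = 36,400; weights = 0.1566, 0.1319, 0.1593, 0.1099, 0.1319, 0.1758, 0.1346.
District 3: 0.1566×121.19 + 0.1319×137.34 + 0.1593×60.11 + 0.1099×63.45 + 0.1319×46.64 + 0.1758×48.61 + 0.1346×16.30 = 70.5302 per 1,000.
District 7: 0.1566×149.21 + 0.1319×119.94 + 0.1593×79.49 + 0.1099×91.90 + 0.1319×51.06 + 0.1758×58.46 + 0.1346×17.60 = 81.3276 per 1,000.
Ratio = 70.5302 ÷ 81.3276 = 0.86724.

0.867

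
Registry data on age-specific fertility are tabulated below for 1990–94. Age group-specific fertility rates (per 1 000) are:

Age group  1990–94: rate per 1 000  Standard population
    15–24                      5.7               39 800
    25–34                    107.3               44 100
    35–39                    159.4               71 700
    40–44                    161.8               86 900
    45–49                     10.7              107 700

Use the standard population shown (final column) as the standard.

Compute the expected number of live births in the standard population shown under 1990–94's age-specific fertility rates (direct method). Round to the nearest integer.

Expected live births = Σ (standard pop × age-specific rate ÷ 1 000)
= 39 800×5.7/1 000 + 44 100×107.3/1 000 + 71 700×159.4/1 000 + 86 900×161.8/1 000 + 107 700×10.7/1 000
= 226.86 + 4731.93 + 11428.98 + 14060.42 + 1152.39 = 31600.58.

31601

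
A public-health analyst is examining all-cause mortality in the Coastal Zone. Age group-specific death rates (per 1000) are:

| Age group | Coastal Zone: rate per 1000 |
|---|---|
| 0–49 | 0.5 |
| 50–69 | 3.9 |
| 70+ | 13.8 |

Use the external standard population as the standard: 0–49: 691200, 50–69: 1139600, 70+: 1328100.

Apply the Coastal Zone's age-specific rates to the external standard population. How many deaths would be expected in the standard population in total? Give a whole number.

Expected deaths = Σ (standard pop × age-specific rate ÷ 1000)
= 691200×0.5/1000 + 1139600×3.9/1000 + 1328100×13.8/1000
= 345.60 + 4444.44 + 18327.78 = 23117.82.

23118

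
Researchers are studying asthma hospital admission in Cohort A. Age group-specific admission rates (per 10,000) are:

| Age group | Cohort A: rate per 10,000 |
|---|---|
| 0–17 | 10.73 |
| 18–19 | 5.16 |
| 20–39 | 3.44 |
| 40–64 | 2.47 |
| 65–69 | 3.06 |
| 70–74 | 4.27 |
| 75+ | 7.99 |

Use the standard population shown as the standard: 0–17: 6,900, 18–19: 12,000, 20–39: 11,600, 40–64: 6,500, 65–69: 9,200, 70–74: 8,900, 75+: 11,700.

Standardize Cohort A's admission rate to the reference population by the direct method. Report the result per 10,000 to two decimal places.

Standard total = 66,800; weights = 0.1033, 0.1796, 0.1737, 0.0973, 0.1377, 0.1332, 0.1751.
Standardized rate: 0.1033×10.73 + 0.1796×5.16 + 0.1737×3.44 + 0.0973×2.47 + 0.1377×3.06 + 0.1332×4.27 + 0.1751×7.99 = 5.2628 per 10,000.

5.26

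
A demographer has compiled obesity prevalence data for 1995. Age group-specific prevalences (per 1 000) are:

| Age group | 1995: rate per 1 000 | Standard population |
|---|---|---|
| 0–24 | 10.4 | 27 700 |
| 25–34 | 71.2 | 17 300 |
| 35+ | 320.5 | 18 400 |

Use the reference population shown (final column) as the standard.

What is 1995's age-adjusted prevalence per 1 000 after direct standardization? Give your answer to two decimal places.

Standard total = 63 400; weights = 0.4369, 0.2729, 0.2902.
Standardized rate: 0.4369×10.4 + 0.2729×71.2 + 0.2902×320.5 = 116.9880 per 1 000.

116.99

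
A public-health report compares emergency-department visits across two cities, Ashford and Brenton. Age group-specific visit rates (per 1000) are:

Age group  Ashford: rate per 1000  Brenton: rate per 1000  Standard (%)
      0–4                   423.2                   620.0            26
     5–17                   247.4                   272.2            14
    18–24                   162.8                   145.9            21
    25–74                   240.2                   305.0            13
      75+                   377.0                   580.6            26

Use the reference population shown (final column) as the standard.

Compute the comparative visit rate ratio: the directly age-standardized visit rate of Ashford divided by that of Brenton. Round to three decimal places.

0.733

Standard weights: 0.26, 0.14, 0.21, 0.13, 0.26.
Ashford: 0.2600×423.2 + 0.1400×247.4 + 0.2100×162.8 + 0.1300×240.2 + 0.2600×377.0 = 308.1020 per 1000.
Brenton: 0.2600×620.0 + 0.1400×272.2 + 0.2100×145.9 + 0.1300×305.0 + 0.2600×580.6 = 420.5530 per 1000.
Ratio = 308.1020 ÷ 420.5530 = 0.73261.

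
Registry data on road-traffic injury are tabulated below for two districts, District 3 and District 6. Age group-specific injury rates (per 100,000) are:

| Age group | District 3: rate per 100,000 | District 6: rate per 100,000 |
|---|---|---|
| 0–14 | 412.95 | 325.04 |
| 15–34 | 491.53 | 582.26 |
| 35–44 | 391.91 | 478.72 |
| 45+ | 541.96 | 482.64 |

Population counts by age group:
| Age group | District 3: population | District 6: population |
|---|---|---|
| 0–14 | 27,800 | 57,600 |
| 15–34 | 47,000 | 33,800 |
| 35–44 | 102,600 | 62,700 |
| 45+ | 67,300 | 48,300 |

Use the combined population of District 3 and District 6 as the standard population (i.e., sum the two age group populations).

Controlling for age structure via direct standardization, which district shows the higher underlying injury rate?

Combined standard total = 447,100; weights = 0.1910, 0.1807, 0.3697, 0.2586.
District 3: 0.1910×412.95 + 0.1807×491.53 + 0.3697×391.91 + 0.2586×541.96 = 452.7284 per 100,000.
District 6: 0.1910×325.04 + 0.1807×582.26 + 0.3697×478.72 + 0.2586×482.64 = 469.0911 per 100,000.
The crude rates (454.70 vs 453.21) would put District 3 higher, but that reflects its age composition; once standardized to a common age structure, District 6 has the higher underlying rate.

District 6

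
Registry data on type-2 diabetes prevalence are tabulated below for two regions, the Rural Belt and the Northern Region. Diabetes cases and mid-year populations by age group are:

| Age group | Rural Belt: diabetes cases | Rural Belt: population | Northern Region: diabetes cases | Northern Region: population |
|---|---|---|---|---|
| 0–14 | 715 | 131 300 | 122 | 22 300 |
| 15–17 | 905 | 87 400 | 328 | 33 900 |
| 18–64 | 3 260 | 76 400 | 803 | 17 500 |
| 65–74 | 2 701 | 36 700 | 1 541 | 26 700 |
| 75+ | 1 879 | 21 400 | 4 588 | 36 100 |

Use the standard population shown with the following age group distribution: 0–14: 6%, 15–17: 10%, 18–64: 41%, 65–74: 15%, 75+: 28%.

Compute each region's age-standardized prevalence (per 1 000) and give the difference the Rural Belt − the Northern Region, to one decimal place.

-9.9

Age-specific rates per 1 000 for the Rural Belt: 5.446, 10.355, 42.670, 73.597, 87.804.
For the Northern Region: 5.471, 9.676, 45.886, 57.715, 127.091.
Standard weights: 0.06, 0.10, 0.41, 0.15, 0.28.
The Rural Belt: 0.0600×5.446 + 0.1000×10.355 + 0.4100×42.670 + 0.1500×73.597 + 0.2800×87.804 = 54.4815 per 1 000.
The Northern Region: 0.0600×5.471 + 0.1000×9.676 + 0.4100×45.886 + 0.1500×57.715 + 0.2800×127.091 = 64.3518 per 1 000.
Difference = 54.4815 − 64.3518 = -9.8703.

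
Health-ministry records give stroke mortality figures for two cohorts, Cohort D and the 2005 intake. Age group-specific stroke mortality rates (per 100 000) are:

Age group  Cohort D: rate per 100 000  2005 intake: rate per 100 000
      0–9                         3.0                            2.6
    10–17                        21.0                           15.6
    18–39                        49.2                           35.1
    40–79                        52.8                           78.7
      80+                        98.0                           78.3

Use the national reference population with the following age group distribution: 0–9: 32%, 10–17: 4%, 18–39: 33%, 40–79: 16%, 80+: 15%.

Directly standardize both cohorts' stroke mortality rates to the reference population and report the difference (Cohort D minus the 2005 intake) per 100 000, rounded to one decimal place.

3.8

Standard weights: 0.32, 0.04, 0.33, 0.16, 0.15.
Cohort D: 0.3200×3.0 + 0.0400×21.0 + 0.3300×49.2 + 0.1600×52.8 + 0.1500×98.0 = 41.1840 per 100 000.
The 2005 intake: 0.3200×2.6 + 0.0400×15.6 + 0.3300×35.1 + 0.1600×78.7 + 0.1500×78.3 = 37.3760 per 100 000.
Difference = 41.1840 − 37.3760 = 3.8080.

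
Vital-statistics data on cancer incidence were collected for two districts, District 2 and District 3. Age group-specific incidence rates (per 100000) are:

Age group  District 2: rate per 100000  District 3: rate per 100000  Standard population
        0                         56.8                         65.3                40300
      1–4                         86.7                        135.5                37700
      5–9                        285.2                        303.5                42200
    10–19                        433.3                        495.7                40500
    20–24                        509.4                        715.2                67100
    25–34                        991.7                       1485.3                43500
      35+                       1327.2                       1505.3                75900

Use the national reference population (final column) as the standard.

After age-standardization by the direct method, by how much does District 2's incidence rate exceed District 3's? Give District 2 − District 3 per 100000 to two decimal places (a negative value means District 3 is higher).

Standard total = 347200; weights = 0.1161, 0.1086, 0.1215, 0.1166, 0.1933, 0.1253, 0.2186.
District 2: 0.1161×56.8 + 0.1086×86.7 + 0.1215×285.2 + 0.1166×433.3 + 0.1933×509.4 + 0.1253×991.7 + 0.2186×1327.2 = 614.0435 per 100000.
District 3: 0.1161×65.3 + 0.1086×135.5 + 0.1215×303.5 + 0.1166×495.7 + 0.1933×715.2 + 0.1253×1485.3 + 0.2186×1505.3 = 770.3808 per 100000.
Difference = 614.0435 − 770.3808 = -156.3374.

-156.34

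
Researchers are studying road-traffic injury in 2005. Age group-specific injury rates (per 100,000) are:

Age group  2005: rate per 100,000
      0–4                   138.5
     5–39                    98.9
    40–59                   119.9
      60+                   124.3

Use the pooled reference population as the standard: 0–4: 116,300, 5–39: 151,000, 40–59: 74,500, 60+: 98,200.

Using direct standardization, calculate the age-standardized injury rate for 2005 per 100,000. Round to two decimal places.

118.59

Standard total = 440,000; weights = 0.2643, 0.3432, 0.1693, 0.2232.
Standardized rate: 0.2643×138.5 + 0.3432×98.9 + 0.1693×119.9 + 0.2232×124.3 = 118.5915 per 100,000.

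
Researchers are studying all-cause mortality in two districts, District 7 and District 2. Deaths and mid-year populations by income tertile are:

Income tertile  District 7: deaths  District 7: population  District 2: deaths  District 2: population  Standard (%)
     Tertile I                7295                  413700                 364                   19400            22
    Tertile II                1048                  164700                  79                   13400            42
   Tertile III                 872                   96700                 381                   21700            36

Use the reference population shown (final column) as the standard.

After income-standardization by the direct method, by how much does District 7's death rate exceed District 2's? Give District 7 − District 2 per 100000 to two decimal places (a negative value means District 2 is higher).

-312.65

Income-specific rates per 100000 for District 7: 1763.36, 636.31, 901.76.
For District 2: 1876.29, 589.55, 1755.76.
Standard weights: 0.22, 0.42, 0.36.
District 7: 0.2200×1763.36 + 0.4200×636.31 + 0.3600×901.76 = 979.8205 per 100000.
District 2: 0.2200×1876.29 + 0.4200×589.55 + 0.3600×1755.76 = 1292.4692 per 100000.
Difference = 979.8205 − 1292.4692 = -312.6486.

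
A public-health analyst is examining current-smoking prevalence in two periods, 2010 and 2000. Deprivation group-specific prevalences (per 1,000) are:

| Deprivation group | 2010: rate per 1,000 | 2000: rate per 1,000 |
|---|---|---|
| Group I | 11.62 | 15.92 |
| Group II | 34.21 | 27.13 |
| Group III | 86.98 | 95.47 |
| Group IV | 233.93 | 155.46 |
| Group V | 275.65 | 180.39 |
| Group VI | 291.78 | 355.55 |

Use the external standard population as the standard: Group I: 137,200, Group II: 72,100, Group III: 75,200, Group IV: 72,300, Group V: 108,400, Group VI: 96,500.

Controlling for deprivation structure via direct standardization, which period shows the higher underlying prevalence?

Standard total = 561,700; weights = 0.2443, 0.1284, 0.1339, 0.1287, 0.1930, 0.1718.
2010: 0.2443×11.62 + 0.1284×34.21 + 0.1339×86.98 + 0.1287×233.93 + 0.1930×275.65 + 0.1718×291.78 = 152.3092 per 1,000.
2000: 0.2443×15.92 + 0.1284×27.13 + 0.1339×95.47 + 0.1287×155.46 + 0.1930×180.39 + 0.1718×355.55 = 136.0588 per 1,000.

2010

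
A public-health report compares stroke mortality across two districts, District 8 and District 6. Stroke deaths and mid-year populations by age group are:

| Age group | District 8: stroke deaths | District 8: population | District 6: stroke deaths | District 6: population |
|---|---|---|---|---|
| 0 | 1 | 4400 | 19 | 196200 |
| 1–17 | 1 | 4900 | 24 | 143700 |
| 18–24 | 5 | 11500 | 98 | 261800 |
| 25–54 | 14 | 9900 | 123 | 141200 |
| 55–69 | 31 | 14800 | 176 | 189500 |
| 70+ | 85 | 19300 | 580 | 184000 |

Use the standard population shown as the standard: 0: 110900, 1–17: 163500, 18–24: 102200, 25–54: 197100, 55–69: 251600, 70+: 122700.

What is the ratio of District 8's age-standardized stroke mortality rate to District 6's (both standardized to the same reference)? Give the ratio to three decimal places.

1.669

Age-specific rates per 100000 for District 8: 22.73, 20.41, 43.48, 141.41, 209.46, 440.41.
For District 6: 9.68, 16.70, 37.43, 87.11, 92.88, 315.22.
Standard total = 948000; weights = 0.1170, 0.1725, 0.1078, 0.2079, 0.2654, 0.1294.
District 8: 0.1170×22.73 + 0.1725×20.41 + 0.1078×43.48 + 0.2079×141.41 + 0.2654×209.46 + 0.1294×440.41 = 152.8610 per 100000.
District 6: 0.1170×9.68 + 0.1725×16.70 + 0.1078×37.43 + 0.2079×87.11 + 0.2654×92.88 + 0.1294×315.22 = 91.6082 per 100000.
Ratio = 152.8610 ÷ 91.6082 = 1.66864.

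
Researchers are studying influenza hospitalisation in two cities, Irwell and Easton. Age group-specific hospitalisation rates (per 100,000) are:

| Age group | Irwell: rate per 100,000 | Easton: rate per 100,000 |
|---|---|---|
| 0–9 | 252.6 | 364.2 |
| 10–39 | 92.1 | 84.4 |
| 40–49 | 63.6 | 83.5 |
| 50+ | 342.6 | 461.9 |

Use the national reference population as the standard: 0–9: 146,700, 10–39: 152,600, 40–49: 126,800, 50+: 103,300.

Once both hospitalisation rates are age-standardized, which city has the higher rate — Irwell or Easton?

Standard total = 529,400; weights = 0.2771, 0.2883, 0.2395, 0.1951.
Irwell: 0.2771×252.6 + 0.2883×92.1 + 0.2395×63.6 + 0.1951×342.6 = 178.6285 per 100,000.
Easton: 0.2771×364.2 + 0.2883×84.4 + 0.2395×83.5 + 0.1951×461.9 = 235.3790 per 100,000.

Easton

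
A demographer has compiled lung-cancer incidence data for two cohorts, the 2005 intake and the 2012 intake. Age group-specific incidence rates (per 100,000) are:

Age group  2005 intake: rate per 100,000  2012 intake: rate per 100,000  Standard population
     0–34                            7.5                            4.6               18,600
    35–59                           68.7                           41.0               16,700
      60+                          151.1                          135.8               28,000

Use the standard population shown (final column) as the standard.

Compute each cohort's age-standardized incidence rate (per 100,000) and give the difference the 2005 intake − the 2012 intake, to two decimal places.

Standard total = 63,300; weights = 0.2938, 0.2638, 0.4423.
The 2005 intake: 0.2938×7.5 + 0.2638×68.7 + 0.4423×151.1 = 87.1657 per 100,000.
The 2012 intake: 0.2938×4.6 + 0.2638×41.0 + 0.4423×135.8 = 72.2379 per 100,000.
Difference = 87.1657 − 72.2379 = 14.9278.

14.93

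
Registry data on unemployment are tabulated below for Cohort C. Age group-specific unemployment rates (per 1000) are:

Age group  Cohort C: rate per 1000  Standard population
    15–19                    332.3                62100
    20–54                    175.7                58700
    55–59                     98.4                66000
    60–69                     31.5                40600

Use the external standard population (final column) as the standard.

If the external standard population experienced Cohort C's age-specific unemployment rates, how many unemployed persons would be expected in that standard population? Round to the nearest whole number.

38723

Expected unemployed persons = Σ (standard pop × age-specific rate ÷ 1000)
= 62100×332.3/1000 + 58700×175.7/1000 + 66000×98.4/1000 + 40600×31.5/1000
= 20635.83 + 10313.59 + 6494.40 + 1278.90 = 38722.72.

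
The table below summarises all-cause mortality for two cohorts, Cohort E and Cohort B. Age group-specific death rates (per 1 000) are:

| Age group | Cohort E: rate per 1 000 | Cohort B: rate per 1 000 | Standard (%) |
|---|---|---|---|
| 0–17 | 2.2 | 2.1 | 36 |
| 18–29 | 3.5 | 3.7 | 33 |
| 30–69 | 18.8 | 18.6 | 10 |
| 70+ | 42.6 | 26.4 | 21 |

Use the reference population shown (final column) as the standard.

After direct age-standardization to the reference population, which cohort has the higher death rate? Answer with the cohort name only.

Cohort E

Standard weights: 0.36, 0.33, 0.10, 0.21.
Cohort E: 0.3600×2.2 + 0.3300×3.5 + 0.1000×18.8 + 0.2100×42.6 = 12.7730 per 1 000.
Cohort B: 0.3600×2.1 + 0.3300×3.7 + 0.1000×18.6 + 0.2100×26.4 = 9.3810 per 1 000.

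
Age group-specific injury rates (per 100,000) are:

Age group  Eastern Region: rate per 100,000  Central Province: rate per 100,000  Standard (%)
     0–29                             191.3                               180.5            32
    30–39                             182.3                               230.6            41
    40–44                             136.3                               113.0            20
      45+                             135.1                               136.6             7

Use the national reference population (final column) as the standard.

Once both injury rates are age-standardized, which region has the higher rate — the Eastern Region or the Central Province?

Standard weights: 0.32, 0.41, 0.20, 0.07.
The Eastern Region: 0.3200×191.3 + 0.4100×182.3 + 0.2000×136.3 + 0.0700×135.1 = 172.6760 per 100,000.
The Central Province: 0.3200×180.5 + 0.4100×230.6 + 0.2000×113.0 + 0.0700×136.6 = 184.4680 per 100,000.

Central Province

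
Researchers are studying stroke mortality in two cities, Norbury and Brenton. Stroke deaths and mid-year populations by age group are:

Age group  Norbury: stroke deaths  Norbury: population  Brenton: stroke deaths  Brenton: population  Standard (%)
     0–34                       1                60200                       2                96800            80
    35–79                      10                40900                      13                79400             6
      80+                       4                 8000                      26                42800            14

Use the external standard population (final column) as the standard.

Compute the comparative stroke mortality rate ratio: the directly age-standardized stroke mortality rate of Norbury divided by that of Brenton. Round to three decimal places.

Age-specific rates per 100000 for Norbury: 1.66, 24.45, 50.00.
For Brenton: 2.07, 16.37, 60.75.
Standard weights: 0.80, 0.06, 0.14.
Norbury: 0.8000×1.66 + 0.0600×24.45 + 0.1400×50.00 = 9.7959 per 100000.
Brenton: 0.8000×2.07 + 0.0600×16.37 + 0.1400×60.75 = 11.1399 per 100000.
Ratio = 9.7959 ÷ 11.1399 = 0.87935.

0.879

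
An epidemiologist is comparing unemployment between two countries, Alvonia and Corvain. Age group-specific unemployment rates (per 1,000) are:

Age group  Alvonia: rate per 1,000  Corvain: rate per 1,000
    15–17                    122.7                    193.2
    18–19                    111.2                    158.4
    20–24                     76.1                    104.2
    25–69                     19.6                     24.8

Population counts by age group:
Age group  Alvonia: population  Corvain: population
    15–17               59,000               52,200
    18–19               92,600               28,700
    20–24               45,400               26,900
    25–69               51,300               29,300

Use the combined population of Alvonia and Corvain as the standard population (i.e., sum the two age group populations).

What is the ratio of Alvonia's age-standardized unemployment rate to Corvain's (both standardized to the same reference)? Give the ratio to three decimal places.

Combined standard total = 385,400; weights = 0.2885, 0.3147, 0.1876, 0.2091.
Alvonia: 0.2885×122.7 + 0.3147×111.2 + 0.1876×76.1 + 0.2091×19.6 = 88.7768 per 1,000.
Corvain: 0.2885×193.2 + 0.3147×158.4 + 0.1876×104.2 + 0.2091×24.8 = 130.3329 per 1,000.
Ratio = 88.7768 ÷ 130.3329 = 0.68115.

0.681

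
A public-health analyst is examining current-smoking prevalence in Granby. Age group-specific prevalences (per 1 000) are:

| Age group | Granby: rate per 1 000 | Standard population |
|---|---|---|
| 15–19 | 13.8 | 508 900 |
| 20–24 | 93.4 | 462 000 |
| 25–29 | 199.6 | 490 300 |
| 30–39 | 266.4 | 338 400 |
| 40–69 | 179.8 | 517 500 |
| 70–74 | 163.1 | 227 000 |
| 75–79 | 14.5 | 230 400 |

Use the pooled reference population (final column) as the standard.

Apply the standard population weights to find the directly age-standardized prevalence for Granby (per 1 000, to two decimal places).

133.93

Standard total = 2 774 500; weights = 0.1834, 0.1665, 0.1767, 0.1220, 0.1865, 0.0818, 0.0830.
Standardized rate: 0.1834×13.8 + 0.1665×93.4 + 0.1767×199.6 + 0.1220×266.4 + 0.1865×179.8 + 0.0818×163.1 + 0.0830×14.5 = 133.9334 per 1 000.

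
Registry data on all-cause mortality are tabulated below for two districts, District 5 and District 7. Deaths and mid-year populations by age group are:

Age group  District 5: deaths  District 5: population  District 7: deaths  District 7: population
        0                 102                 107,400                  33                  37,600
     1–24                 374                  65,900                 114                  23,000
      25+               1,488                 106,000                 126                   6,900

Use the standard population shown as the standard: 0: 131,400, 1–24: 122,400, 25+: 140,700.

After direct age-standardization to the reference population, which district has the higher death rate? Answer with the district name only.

District 7

Age-specific rates per 1,000 for District 5: 0.950, 5.675, 14.038.
For District 7: 0.878, 4.957, 18.261.
Standard total = 394,500; weights = 0.3331, 0.3103, 0.3567.
District 5: 0.3331×0.950 + 0.3103×5.675 + 0.3567×14.038 = 7.0838 per 1,000.
District 7: 0.3331×0.878 + 0.3103×4.957 + 0.3567×18.261 = 8.3430 per 1,000.
The crude rates (7.03 vs 4.04) would put District 5 higher, but that reflects its age composition; once standardized to a common age structure, District 7 has the higher underlying rate.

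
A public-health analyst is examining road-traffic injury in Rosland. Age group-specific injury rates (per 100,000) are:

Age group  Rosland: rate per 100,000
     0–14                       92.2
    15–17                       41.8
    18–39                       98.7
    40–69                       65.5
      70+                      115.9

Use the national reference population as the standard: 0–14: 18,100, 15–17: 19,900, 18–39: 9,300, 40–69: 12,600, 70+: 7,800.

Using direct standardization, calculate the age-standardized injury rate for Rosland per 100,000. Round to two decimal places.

76.04

Standard total = 67,700; weights = 0.2674, 0.2939, 0.1374, 0.1861, 0.1152.
Standardized rate: 0.2674×92.2 + 0.2939×41.8 + 0.1374×98.7 + 0.1861×65.5 + 0.1152×115.9 = 76.0394 per 100,000.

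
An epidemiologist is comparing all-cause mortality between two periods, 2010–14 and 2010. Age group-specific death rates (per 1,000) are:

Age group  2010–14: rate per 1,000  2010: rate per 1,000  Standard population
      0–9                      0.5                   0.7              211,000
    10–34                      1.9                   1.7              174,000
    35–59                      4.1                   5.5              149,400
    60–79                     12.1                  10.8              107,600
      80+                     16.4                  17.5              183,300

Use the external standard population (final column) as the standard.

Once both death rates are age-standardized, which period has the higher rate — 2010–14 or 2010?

Standard total = 825,300; weights = 0.2557, 0.2108, 0.1810, 0.1304, 0.2221.
2010–14: 0.2557×0.5 + 0.2108×1.9 + 0.1810×4.1 + 0.1304×12.1 + 0.2221×16.4 = 6.4906 per 1,000.
2010: 0.2557×0.7 + 0.2108×1.7 + 0.1810×5.5 + 0.1304×10.8 + 0.2221×17.5 = 6.8279 per 1,000.

2010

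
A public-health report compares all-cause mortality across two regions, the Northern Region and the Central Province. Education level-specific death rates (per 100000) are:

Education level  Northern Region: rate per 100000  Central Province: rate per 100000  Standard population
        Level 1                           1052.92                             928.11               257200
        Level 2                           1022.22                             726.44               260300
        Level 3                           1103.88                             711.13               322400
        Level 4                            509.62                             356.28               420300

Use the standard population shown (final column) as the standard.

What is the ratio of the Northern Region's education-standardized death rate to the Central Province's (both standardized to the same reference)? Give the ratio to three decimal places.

Standard total = 1260200; weights = 0.2041, 0.2066, 0.2558, 0.3335.
The Northern Region: 0.2041×1052.92 + 0.2066×1022.22 + 0.2558×1103.88 + 0.3335×509.62 = 878.4154 per 100000.
The Central Province: 0.2041×928.11 + 0.2066×726.44 + 0.2558×711.13 + 0.3335×356.28 = 640.2278 per 100000.
Ratio = 878.4154 ÷ 640.2278 = 1.37204.

1.372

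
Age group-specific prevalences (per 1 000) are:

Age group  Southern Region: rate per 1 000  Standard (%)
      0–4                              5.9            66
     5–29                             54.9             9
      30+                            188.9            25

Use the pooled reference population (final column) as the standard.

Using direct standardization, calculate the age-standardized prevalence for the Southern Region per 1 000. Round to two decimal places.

56.06

Standard weights: 0.66, 0.09, 0.25.
Standardized rate: 0.6600×5.9 + 0.0900×54.9 + 0.2500×188.9 = 56.0600 per 1 000.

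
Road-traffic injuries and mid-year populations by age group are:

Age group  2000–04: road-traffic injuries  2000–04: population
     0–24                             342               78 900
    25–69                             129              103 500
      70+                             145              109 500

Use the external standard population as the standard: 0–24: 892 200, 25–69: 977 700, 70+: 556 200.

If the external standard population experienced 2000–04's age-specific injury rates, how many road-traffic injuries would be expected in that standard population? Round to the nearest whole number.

5822

Age-specific rates per 100 000 for 2000–04: 433.46, 124.64, 132.42.
Expected road-traffic injuries = Σ (standard pop × age-specific rate ÷ 100 000)
= 892 200×433.46/100 000 + 977 700×124.64/100 000 + 556 200×132.42/100 000
= 3867.33 + 1218.58 + 736.52 = 5822.43.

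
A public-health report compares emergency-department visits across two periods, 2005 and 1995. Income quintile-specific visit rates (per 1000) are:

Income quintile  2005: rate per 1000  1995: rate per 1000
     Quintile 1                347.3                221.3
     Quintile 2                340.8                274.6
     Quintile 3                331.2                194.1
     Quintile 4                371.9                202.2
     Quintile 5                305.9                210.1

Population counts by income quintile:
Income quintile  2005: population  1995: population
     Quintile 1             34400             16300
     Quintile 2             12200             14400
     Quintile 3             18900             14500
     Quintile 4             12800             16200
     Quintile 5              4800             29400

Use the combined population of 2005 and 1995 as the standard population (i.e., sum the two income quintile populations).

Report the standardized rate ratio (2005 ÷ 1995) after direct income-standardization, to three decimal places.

Combined standard total = 173900; weights = 0.2915, 0.1530, 0.1921, 0.1668, 0.1967.
2005: 0.2915×347.3 + 0.1530×340.8 + 0.1921×331.2 + 0.1668×371.9 + 0.1967×305.9 = 339.1740 per 1000.
1995: 0.2915×221.3 + 0.1530×274.6 + 0.1921×194.1 + 0.1668×202.2 + 0.1967×210.1 = 218.8409 per 1000.
Ratio = 339.1740 ÷ 218.8409 = 1.54987.

1.550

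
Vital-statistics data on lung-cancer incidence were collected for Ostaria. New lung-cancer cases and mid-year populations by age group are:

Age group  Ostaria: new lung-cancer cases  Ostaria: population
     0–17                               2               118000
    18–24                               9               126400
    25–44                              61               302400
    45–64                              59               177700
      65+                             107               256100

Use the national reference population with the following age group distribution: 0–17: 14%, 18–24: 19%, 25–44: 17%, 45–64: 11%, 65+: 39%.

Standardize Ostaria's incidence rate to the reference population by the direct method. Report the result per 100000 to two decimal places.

24.97

Age-specific rates per 100000 for Ostaria: 1.69, 7.12, 20.17, 33.20, 41.78.
Standard weights: 0.14, 0.19, 0.17, 0.11, 0.39.
Standardized rate: 0.1400×1.69 + 0.1900×7.12 + 0.1700×20.17 + 0.1100×33.20 + 0.3900×41.78 = 24.9660 per 100000.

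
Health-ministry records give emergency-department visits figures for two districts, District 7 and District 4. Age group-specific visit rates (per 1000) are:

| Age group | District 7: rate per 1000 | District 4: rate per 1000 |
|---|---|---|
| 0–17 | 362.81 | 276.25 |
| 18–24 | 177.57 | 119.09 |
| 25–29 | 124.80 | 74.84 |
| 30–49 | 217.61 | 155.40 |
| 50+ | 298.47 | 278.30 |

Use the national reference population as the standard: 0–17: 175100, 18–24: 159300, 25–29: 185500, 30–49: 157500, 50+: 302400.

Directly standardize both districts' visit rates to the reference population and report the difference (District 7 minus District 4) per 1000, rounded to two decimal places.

Standard total = 979800; weights = 0.1787, 0.1626, 0.1893, 0.1607, 0.3086.
District 7: 0.1787×362.81 + 0.1626×177.57 + 0.1893×124.80 + 0.1607×217.61 + 0.3086×298.47 = 244.4338 per 1000.
District 4: 0.1787×276.25 + 0.1626×119.09 + 0.1893×74.84 + 0.1607×155.40 + 0.3086×278.30 = 193.7729 per 1000.
Difference = 244.4338 − 193.7729 = 50.6609.

50.66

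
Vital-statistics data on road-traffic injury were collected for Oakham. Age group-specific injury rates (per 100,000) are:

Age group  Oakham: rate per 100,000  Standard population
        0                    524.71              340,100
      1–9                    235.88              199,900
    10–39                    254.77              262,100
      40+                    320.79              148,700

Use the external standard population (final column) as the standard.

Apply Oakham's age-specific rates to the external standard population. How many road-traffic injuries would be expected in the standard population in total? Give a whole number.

3401

Expected road-traffic injuries = Σ (standard pop × age-specific rate ÷ 100,000)
= 340,100×524.71/100,000 + 199,900×235.88/100,000 + 262,100×254.77/100,000 + 148,700×320.79/100,000
= 1784.54 + 471.52 + 667.75 + 477.01 = 3400.83.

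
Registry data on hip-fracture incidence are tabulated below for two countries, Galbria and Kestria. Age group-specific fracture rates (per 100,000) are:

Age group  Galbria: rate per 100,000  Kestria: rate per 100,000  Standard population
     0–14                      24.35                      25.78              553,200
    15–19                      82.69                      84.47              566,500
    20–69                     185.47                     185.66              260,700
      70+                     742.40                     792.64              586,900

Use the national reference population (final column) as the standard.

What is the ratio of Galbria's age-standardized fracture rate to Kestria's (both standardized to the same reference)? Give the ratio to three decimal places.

Standard total = 1,967,300; weights = 0.2812, 0.2880, 0.1325, 0.2983.
Galbria: 0.2812×24.35 + 0.2880×82.69 + 0.1325×185.47 + 0.2983×742.40 = 276.7147 per 100,000.
Kestria: 0.2812×25.78 + 0.2880×84.47 + 0.1325×185.66 + 0.2983×792.64 = 292.6426 per 100,000.
Ratio = 276.7147 ÷ 292.6426 = 0.94557.

0.946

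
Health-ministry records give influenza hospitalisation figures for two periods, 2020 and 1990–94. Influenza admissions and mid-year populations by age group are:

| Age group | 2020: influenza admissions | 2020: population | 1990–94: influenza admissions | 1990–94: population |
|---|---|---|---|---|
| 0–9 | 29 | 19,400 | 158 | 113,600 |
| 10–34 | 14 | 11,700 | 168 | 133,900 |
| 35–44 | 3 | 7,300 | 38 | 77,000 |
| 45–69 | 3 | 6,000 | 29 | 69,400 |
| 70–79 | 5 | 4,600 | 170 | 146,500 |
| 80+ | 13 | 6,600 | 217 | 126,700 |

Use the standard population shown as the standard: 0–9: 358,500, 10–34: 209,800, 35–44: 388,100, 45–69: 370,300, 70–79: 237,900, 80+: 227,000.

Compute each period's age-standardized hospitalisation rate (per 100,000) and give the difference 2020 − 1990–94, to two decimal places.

Age-specific rates per 100,000 for 2020: 149.48, 119.66, 41.10, 50.00, 108.70, 196.97.
For 1990–94: 139.08, 125.47, 49.35, 41.79, 116.04, 171.27.
Standard total = 1,791,600; weights = 0.2001, 0.1171, 0.2166, 0.2067, 0.1328, 0.1267.
2020: 0.2001×149.48 + 0.1171×119.66 + 0.2166×41.10 + 0.2067×50.00 + 0.1328×108.70 + 0.1267×196.97 = 102.5506 per 100,000.
1990–94: 0.2001×139.08 + 0.1171×125.47 + 0.2166×49.35 + 0.2067×41.79 + 0.1328×116.04 + 0.1267×171.27 = 98.9596 per 100,000.
Difference = 102.5506 − 98.9596 = 3.5910.

3.59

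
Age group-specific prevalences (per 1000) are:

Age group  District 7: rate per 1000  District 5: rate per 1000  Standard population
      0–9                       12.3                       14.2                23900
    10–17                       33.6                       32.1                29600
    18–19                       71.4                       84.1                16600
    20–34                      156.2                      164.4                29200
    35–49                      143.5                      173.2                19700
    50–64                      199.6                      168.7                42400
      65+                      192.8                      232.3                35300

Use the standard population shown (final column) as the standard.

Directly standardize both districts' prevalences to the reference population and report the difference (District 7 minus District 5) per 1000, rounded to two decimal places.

-5.70

Standard total = 196700; weights = 0.1215, 0.1505, 0.0844, 0.1484, 0.1002, 0.2156, 0.1795.
District 7: 0.1215×12.3 + 0.1505×33.6 + 0.0844×71.4 + 0.1484×156.2 + 0.1002×143.5 + 0.2156×199.6 + 0.1795×192.8 = 127.7613 per 1000.
District 5: 0.1215×14.2 + 0.1505×32.1 + 0.0844×84.1 + 0.1484×164.4 + 0.1002×173.2 + 0.2156×168.7 + 0.1795×232.3 = 133.4580 per 1000.
Difference = 127.7613 − 133.4580 = -5.6967.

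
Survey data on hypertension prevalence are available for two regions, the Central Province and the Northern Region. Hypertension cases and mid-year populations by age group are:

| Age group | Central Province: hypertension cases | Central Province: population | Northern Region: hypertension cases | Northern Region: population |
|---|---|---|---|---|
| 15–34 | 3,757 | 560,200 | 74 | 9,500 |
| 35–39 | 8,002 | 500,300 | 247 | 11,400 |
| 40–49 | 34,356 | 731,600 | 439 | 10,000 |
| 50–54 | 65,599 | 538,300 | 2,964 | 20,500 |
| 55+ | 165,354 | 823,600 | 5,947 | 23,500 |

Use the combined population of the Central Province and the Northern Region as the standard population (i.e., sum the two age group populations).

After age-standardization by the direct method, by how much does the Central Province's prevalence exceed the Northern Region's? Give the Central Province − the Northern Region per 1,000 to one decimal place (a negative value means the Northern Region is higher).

-18.0

Age-specific rates per 1,000 for the Central Province: 6.707, 15.994, 46.960, 121.863, 200.770.
For the Northern Region: 7.789, 21.667, 43.900, 144.585, 253.064.
Combined standard total = 3,228,900; weights = 0.1764, 0.1585, 0.2297, 0.1731, 0.2623.
The Central Province: 0.1764×6.707 + 0.1585×15.994 + 0.2297×46.960 + 0.1731×121.863 + 0.2623×200.770 = 88.2653 per 1,000.
The Northern Region: 0.1764×7.789 + 0.1585×21.667 + 0.2297×43.900 + 0.1731×144.585 + 0.2623×253.064 = 106.3041 per 1,000.
Difference = 88.2653 − 106.3041 = -18.0388.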